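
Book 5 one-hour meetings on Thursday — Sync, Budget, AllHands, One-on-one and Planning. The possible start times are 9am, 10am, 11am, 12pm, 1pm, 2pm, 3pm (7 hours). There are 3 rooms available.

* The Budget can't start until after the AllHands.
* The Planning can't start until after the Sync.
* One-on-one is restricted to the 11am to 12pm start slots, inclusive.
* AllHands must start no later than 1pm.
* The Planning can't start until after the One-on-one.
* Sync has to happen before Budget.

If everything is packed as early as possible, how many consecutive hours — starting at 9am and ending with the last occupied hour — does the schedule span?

4 hours

The precedence chain requires at least 2 distinct hours.
With at most 3 per hour and 5 meetings, at least 2 hours are needed.
Propagating the time windows through the other constraints, Planning can't land before 12pm — that is hour 4 counting from 9am — so the schedule must run through at least 4 hours.
4 works (last occupied hour: 12pm): for example Sync in 9am, One-on-one in 11am, Budget in 10am, Planning in 12pm, AllHands in 9am.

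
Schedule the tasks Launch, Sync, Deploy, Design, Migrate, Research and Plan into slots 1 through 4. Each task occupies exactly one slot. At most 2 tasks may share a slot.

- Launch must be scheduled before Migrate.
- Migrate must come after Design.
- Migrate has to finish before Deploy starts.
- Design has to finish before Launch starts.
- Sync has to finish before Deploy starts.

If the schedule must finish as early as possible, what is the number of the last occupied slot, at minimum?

The precedence chain requires at least 4 distinct slots.
With at most 2 per slot and 7 tasks, at least 4 slots are needed.
4 works (last occupied slot: 4): for example Plan -> 3, Migrate -> 3, Research -> 2, Sync -> 1, Design -> 1, Deploy -> 4, Launch -> 2.

slot 4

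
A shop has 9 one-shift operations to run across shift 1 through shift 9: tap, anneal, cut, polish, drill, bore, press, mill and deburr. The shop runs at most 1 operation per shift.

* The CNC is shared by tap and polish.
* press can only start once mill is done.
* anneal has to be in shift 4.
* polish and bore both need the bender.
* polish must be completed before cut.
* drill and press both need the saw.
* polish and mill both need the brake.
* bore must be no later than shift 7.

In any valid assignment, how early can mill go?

Downstream work caps mill at shift 8.
mill at shift 1 is achievable: cut in shift 5, polish in shift 3, press in shift 6, anneal in shift 4, mill in shift 1, drill in shift 8, deburr in shift 9, tap in shift 7, bore in shift 2.

shift 1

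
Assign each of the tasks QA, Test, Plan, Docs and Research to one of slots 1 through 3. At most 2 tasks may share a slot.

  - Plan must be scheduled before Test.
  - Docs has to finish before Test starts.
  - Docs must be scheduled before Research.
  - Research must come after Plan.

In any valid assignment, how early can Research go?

2

Precedence pushes Research to at least 2.
Research at 2 is achievable: QA in 3; Docs in 1; Research in 2; Plan in 1; Test in 2.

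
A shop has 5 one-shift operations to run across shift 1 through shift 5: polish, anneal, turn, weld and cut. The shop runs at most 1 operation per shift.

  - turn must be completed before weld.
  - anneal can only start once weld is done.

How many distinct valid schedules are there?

Splitting on polish: it can be shift 1 (4), shift 2 (4), shift 3 (4), shift 4 (4), shift 5 (4). Listing each branch's schedules as (anneal, turn, weld, cut) by shift number:
polish=shift 1: (4,2,3,5) (5,2,3,4) (5,2,4,3) (5,3,4,2) — 4.
polish=shift 2: (4,1,3,5) (5,1,3,4) (5,1,4,3) (5,3,4,1) — 4.
polish=shift 3: (4,1,2,5) (5,1,2,4) (5,1,4,2) (5,2,4,1) — 4.
polish=shift 4: (3,1,2,5) (5,1,2,3) (5,1,3,2) (5,2,3,1) — 4.
polish=shift 5: (3,1,2,4) (4,1,2,3) (4,1,3,2) (4,2,3,1) — 4.
Summing: 4 + 4 + 4 + 4 + 4 = 20.

20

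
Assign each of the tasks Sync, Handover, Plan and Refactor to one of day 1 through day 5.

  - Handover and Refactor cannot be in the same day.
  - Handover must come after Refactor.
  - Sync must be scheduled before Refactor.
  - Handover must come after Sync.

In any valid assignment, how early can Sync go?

day 1

Downstream work caps Sync at day 3.
Sync at day 1 is achievable: Refactor in day 2, Sync in day 1, Plan in day 1, Handover in day 3.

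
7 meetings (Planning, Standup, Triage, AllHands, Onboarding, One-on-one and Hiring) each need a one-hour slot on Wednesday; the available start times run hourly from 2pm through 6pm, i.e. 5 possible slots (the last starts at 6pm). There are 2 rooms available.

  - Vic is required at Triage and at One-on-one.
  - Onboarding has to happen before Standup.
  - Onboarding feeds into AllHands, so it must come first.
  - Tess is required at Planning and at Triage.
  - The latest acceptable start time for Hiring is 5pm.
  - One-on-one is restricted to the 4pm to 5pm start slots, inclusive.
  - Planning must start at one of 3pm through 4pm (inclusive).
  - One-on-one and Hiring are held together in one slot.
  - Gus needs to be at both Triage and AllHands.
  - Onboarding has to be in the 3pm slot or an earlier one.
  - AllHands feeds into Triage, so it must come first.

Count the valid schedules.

24

Splitting on Planning: it can be 3pm (18), 4pm (6). Listing each branch's schedules as (Standup, Triage, AllHands, Onboarding, One-on-one, Hiring):
Planning=3pm: (3pm,6pm,4pm,2pm,5pm,5pm) (3pm,6pm,5pm,2pm,4pm,4pm) (4pm,4pm,3pm,2pm,5pm,5pm) (4pm,6pm,3pm,2pm,5pm,5pm) (4pm,6pm,4pm,2pm,5pm,5pm) (4pm,6pm,4pm,3pm,5pm,5pm) (5pm,5pm,3pm,2pm,4pm,4pm) (5pm,6pm,3pm,2pm,4pm,4pm) (5pm,6pm,5pm,2pm,4pm,4pm) (5pm,6pm,5pm,3pm,4pm,4pm) (6pm,4pm,3pm,2pm,5pm,5pm) (6pm,5pm,3pm,2pm,4pm,4pm) (6pm,6pm,3pm,2pm,4pm,4pm) (6pm,6pm,3pm,2pm,5pm,5pm) (6pm,6pm,4pm,2pm,5pm,5pm) (6pm,6pm,4pm,3pm,5pm,5pm) (6pm,6pm,5pm,2pm,4pm,4pm) (6pm,6pm,5pm,3pm,4pm,4pm) — 18.
Planning=4pm: (3pm,6pm,3pm,2pm,5pm,5pm) (3pm,6pm,4pm,2pm,5pm,5pm) (4pm,6pm,3pm,2pm,5pm,5pm) (6pm,6pm,3pm,2pm,5pm,5pm) (6pm,6pm,4pm,2pm,5pm,5pm) (6pm,6pm,4pm,3pm,5pm,5pm) — 6.
Summing: 18 + 6 = 24.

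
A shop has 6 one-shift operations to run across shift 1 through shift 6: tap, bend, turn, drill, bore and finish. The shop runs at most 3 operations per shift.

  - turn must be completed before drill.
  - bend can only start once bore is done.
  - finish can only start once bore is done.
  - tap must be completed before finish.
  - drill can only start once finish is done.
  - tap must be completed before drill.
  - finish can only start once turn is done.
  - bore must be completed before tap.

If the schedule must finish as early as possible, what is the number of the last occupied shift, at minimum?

The precedence chain requires at least 4 distinct shifts.
With at most 3 per shift and 6 operations, at least 2 shifts are needed.
4 works (last occupied shift: shift 4): for example turn in shift 1, bore in shift 1, bend in shift 2, drill in shift 4, tap in shift 2, finish in shift 3.

4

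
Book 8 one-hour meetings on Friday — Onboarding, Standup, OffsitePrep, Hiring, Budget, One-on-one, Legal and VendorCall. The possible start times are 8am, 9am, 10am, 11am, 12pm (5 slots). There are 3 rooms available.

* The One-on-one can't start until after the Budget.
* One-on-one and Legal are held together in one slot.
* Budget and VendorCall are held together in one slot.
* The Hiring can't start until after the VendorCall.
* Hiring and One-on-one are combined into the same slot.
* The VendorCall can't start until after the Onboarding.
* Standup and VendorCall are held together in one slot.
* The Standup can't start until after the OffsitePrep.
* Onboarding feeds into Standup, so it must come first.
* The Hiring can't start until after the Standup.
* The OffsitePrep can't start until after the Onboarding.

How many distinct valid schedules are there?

5

Splitting on Onboarding: it can be 8am (4), 9am (1). Listing each branch's schedules as (Standup, OffsitePrep, Hiring, Budget, One-on-one, Legal, VendorCall):
Onboarding=8am: (10am,9am,11am,10am,11am,11am,10am) (10am,9am,12pm,10am,12pm,12pm,10am) (11am,9am,12pm,11am,12pm,12pm,11am) (11am,10am,12pm,11am,12pm,12pm,11am) — 4.
Onboarding=9am: (11am,10am,12pm,11am,12pm,12pm,11am) — 1.
Summing: 4 + 1 = 5.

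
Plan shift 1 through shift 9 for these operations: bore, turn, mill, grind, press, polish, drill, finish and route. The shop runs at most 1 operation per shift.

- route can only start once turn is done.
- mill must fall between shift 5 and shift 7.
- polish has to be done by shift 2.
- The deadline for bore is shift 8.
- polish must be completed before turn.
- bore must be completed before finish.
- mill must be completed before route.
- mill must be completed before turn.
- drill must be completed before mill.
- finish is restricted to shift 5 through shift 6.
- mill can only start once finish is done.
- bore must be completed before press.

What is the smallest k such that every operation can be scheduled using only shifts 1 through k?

9

The precedence chain requires at least 5 distinct shifts.
With at most 1 per shift and 9 operations, at least 9 shifts are needed.
Propagating the time windows through the other constraints, route can't land before shift 8, so the schedule must run through at least shift 8.
9 works (last occupied shift: shift 9): for example finish=shift 5; mill=shift 6; press=shift 3; bore=shift 2; polish=shift 1; route=shift 8; turn=shift 7; drill=shift 4; grind=shift 9.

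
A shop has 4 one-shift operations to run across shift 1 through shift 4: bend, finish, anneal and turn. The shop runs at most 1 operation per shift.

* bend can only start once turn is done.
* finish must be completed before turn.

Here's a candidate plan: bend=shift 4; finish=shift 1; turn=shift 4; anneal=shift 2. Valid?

No. The shop runs at most 1 operation per shift is not satisfied.

finish must be completed before turn — holds.
The shop runs at most 1 operation per shift — violated.
bend can only start once turn is done — violated.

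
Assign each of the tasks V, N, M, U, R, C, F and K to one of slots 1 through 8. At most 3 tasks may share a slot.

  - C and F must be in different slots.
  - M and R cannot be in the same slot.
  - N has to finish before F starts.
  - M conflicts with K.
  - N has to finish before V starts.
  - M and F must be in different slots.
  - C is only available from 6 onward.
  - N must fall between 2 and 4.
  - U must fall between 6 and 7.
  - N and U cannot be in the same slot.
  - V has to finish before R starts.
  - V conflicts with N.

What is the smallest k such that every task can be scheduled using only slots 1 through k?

6 slots

The precedence chain requires at least 3 distinct slots.
With at most 3 per slot and 8 tasks, at least 3 slots are needed.
U can't be placed before 6, so the schedule must run through at least slot 6.
6 works (last occupied slot: 6): for example R in 4; C in 6; V in 3; N in 2; M in 1; K in 2; U in 6; F in 3.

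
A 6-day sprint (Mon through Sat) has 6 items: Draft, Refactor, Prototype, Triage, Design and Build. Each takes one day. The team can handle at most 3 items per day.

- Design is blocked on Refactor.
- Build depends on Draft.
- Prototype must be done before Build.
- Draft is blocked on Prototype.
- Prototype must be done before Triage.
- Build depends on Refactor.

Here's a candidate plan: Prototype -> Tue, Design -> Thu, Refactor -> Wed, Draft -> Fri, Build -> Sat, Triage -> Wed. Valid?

Prototype must be done before Triage — holds.
Draft is blocked on Prototype — holds.
Design is blocked on Refactor — holds.
Build depends on Draft — holds.
The team can handle at most 3 items per day — holds.
Prototype must be done before Build — holds.
Build depends on Refactor — holds.

Valid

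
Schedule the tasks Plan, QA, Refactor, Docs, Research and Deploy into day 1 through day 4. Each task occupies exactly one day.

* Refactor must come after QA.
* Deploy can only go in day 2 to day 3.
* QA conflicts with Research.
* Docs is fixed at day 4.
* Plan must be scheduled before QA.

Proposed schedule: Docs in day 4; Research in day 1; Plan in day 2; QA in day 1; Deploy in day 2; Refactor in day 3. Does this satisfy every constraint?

No — it violates: Plan must be scheduled before QA

QA conflicts with Research — violated.
Refactor must come after QA — holds.
Plan must be scheduled before QA — violated.
Deploy can only go in day 2 to day 3 — holds.
Docs is fixed at day 4 — holds.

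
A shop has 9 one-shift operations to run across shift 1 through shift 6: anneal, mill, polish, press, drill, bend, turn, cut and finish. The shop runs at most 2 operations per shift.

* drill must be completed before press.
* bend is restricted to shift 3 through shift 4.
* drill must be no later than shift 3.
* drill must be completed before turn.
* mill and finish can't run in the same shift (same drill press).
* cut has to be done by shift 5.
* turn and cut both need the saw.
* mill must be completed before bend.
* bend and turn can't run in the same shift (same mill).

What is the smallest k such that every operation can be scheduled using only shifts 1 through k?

The precedence chain requires at least 2 distinct shifts.
With at most 2 per shift and 9 operations, at least 5 shifts are needed.
bend can't be placed before shift 3, so the schedule must run through at least shift 3.
5 works (last occupied shift: shift 5): for example drill=shift 1, finish=shift 5, bend=shift 3, cut=shift 4, turn=shift 2, anneal=shift 3, press=shift 2, mill=shift 1, polish=shift 4.

5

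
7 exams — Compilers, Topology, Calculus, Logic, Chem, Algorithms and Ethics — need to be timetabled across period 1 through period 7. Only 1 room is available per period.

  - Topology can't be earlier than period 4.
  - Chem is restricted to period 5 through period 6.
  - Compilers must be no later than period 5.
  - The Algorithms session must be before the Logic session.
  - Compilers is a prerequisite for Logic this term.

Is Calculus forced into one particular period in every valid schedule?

No

Calculus can be period 1 (e.g. Ethics in period 7; Compilers in period 2; Chem in period 5; Logic in period 6; Calculus in period 1; Topology in period 4; Algorithms in period 3) or period 2 (e.g. Calculus -> period 2, Algorithms -> period 3, Compilers -> period 1, Ethics -> period 7, Logic -> period 6, Topology -> period 4, Chem -> period 5).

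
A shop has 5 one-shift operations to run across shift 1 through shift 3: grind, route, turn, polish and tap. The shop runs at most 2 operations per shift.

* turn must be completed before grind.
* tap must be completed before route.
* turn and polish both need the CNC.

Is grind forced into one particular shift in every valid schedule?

No

grind can be shift 2 (e.g. grind -> shift 2, tap -> shift 1, turn -> shift 1, route -> shift 2, polish -> shift 3) or shift 3 (e.g. polish in shift 2, turn in shift 1, route in shift 2, grind in shift 3, tap in shift 1).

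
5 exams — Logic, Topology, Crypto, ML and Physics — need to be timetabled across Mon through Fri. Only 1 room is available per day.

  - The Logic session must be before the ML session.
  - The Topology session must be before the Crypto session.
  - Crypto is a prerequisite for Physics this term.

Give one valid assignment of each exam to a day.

Physics=Fri; Crypto=Tue; ML=Thu; Logic=Wed; Topology=Mon

Checking: Crypto(Tue) before Physics(Fri); Logic(Wed) before ML(Thu); Topology(Mon) before Crypto(Tue); max 1 per day (cap 1).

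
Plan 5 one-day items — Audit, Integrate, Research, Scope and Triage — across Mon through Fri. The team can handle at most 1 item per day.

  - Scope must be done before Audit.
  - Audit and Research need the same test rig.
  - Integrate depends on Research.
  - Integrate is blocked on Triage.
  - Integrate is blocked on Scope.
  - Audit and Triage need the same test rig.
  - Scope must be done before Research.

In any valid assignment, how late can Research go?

Precedence pushes Research to at least Tue; downstream work caps Research at Thu.
Research at Thu is achievable: Scope=Mon; Research=Thu; Triage=Wed; Audit=Tue; Integrate=Fri.

Thu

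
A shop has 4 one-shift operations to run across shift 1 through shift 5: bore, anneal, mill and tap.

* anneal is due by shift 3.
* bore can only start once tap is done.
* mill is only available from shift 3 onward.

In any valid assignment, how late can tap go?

Downstream work caps tap at shift 4.
tap at shift 4 is achievable: mill -> shift 3; bore -> shift 5; tap -> shift 4; anneal -> shift 1.

shift 4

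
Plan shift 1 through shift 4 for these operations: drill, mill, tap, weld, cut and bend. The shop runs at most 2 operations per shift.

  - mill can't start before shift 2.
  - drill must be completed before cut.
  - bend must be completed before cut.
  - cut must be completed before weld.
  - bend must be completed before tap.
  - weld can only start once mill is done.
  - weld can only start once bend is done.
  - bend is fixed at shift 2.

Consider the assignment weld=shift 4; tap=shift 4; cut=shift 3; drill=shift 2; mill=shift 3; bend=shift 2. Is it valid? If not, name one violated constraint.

The shop runs at most 2 operations per shift — holds.
weld can only start once bend is done — holds.
mill can't start before shift 2 — holds.
drill must be completed before cut — holds.
weld can only start once mill is done — holds.
bend must be completed before cut — holds.
bend must be completed before tap — holds.
bend is fixed at shift 2 — holds.
cut must be completed before weld — holds.

Yes, all constraints hold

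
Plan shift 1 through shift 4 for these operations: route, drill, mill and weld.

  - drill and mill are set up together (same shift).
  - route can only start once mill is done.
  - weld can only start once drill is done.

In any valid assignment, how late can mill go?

Downstream work caps mill at shift 3.
mill at shift 3 is achievable: weld in shift 4, route in shift 4, mill in shift 3, drill in shift 3.

shift 3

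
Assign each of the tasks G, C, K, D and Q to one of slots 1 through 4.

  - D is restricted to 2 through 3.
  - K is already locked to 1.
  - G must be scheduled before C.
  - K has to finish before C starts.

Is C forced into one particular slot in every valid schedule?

C can be 2 (e.g. Q=1, K=1, G=1, D=2, C=2) or 3 (e.g. C in 3, G in 1, D in 2, K in 1, Q in 1).

No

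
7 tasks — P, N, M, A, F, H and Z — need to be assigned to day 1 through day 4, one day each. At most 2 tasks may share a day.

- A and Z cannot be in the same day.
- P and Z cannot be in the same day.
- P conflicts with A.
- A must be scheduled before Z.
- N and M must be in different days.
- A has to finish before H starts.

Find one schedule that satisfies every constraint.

F in day 4, P in day 3, A in day 1, N in day 1, Z in day 2, H in day 2, M in day 3

Checking: A(day 1) before H(day 2); A(day 1) before Z(day 2); N(day 1) != M(day 3); P(day 3) != Z(day 2); A(day 1) != Z(day 2); P(day 3) != A(day 1); max 2 per day (cap 2).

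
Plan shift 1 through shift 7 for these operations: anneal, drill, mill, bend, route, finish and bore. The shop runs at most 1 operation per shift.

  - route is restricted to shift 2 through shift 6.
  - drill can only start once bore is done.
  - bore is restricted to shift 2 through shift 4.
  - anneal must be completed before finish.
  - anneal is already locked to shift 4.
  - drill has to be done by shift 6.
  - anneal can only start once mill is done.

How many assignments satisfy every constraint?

Splitting on drill: it can be shift 3 (4), shift 5 (8), shift 6 (8). Listing each branch's schedules as (anneal, mill, bend, route, finish, bore) by shift number:
drill=shift 3: (4,1,5,6,7,2) (4,1,6,5,7,2) (4,1,7,5,6,2) (4,1,7,6,5,2) — 4.
drill=shift 5: (4,1,2,6,7,3) (4,1,3,6,7,2) (4,1,6,2,7,3) (4,1,6,3,7,2) (4,1,7,2,6,3) (4,1,7,3,6,2) (4,2,1,6,7,3) (4,3,1,6,7,2) — 8.
drill=shift 6: (4,1,2,5,7,3) (4,1,3,5,7,2) (4,1,5,2,7,3) (4,1,5,3,7,2) (4,1,7,2,5,3) (4,1,7,3,5,2) (4,2,1,5,7,3) (4,3,1,5,7,2) — 8.
Summing: 4 + 8 + 8 = 20.

20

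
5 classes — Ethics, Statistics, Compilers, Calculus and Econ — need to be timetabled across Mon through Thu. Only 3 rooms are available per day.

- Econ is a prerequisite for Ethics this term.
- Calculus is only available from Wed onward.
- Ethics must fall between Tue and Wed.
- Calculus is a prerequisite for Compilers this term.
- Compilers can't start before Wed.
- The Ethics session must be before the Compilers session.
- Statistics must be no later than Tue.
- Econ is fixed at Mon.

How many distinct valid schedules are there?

Enumerating: Econ=Mon, Calculus=Wed, Statistics=Mon, Compilers=Thu, Ethics=Tue | Statistics -> Tue, Ethics -> Tue, Econ -> Mon, Calculus -> Wed, Compilers -> Thu | Ethics in Wed, Econ in Mon, Compilers in Thu, Calculus in Wed, Statistics in Mon | Econ in Mon, Statistics in Tue, Ethics in Wed, Calculus in Wed, Compilers in Thu.

4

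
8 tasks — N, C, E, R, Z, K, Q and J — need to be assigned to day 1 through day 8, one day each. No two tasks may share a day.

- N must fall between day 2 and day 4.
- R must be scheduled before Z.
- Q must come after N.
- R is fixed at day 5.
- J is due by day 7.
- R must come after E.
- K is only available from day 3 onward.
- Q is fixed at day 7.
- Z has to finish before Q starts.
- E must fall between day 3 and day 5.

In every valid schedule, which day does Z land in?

R is fixed at day 5 and must come before Z, so Z is at least day 6.
Q is fixed at day 7 and must come after Z, so Z is at most day 6.
So Z must be day 6.

day 6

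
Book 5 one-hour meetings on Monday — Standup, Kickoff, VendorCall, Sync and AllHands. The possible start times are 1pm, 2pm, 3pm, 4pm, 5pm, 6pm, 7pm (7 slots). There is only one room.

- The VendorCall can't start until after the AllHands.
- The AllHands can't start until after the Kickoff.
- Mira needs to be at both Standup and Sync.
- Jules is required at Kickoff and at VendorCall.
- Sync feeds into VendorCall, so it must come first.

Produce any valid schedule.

Sync=3pm; AllHands=2pm; Standup=5pm; VendorCall=4pm; Kickoff=1pm

Checking: Sync(3pm) before VendorCall(4pm); AllHands(2pm) before VendorCall(4pm); Kickoff(1pm) before AllHands(2pm); Kickoff(1pm) != VendorCall(4pm); Standup(5pm) != Sync(3pm); max 1 per slot (cap 1).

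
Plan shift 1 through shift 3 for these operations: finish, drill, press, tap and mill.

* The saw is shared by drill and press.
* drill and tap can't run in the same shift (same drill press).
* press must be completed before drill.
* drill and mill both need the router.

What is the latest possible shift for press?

Downstream work caps press at shift 2.
press at shift 2 is achievable: tap -> shift 1; press -> shift 2; finish -> shift 1; drill -> shift 3; mill -> shift 1.

shift 2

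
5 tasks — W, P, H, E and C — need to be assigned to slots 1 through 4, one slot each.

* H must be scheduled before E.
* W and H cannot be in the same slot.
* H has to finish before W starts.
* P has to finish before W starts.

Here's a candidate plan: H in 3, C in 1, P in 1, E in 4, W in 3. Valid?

No. W and H cannot be in the same slot is not satisfied.

H must be scheduled before E — holds.
P has to finish before W starts — holds.
H has to finish before W starts — violated.
W and H cannot be in the same slot — violated.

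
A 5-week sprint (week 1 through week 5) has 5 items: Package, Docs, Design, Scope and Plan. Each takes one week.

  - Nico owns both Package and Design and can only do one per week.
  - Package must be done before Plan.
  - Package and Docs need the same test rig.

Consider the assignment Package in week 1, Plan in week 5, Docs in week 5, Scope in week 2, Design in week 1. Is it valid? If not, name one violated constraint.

No — it violates: Nico owns both Package and Design and can only do one per week

Package and Docs need the same test rig — holds.
Package must be done before Plan — holds.
Nico owns both Package and Design and can only do one per week — violated.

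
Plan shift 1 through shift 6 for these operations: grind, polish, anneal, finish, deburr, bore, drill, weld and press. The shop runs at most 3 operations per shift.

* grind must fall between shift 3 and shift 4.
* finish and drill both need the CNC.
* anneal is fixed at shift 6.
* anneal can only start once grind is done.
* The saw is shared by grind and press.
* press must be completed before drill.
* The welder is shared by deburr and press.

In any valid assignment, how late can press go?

shift 5

Downstream work caps press at shift 5.
press at shift 5 is achievable: polish=shift 1; weld=shift 2; anneal=shift 6; deburr=shift 1; press=shift 5; finish=shift 1; grind=shift 3; bore=shift 2; drill=shift 6.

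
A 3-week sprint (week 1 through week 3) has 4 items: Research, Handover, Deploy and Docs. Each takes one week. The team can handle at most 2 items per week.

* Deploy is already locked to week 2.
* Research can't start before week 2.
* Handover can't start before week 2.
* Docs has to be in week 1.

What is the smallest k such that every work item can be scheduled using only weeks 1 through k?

3

With at most 2 per week and 4 work items, at least 2 weeks are needed.
Research can't be placed before week 2, so the schedule must run through at least week 2.
Could 2 weeks be enough, i.e. nothing placed later than week 2? No: Research's window within 2 weeks is {week 2}; Handover's window within 2 weeks is {week 2}; Deploy's window within 2 weeks is {week 2}; that puts Research, Handover and Deploy all in week 2 — more than 2 per week.
So 2 weeks is not enough.
3 works (last occupied week: week 3): for example Deploy=week 2; Docs=week 1; Handover=week 3; Research=week 2.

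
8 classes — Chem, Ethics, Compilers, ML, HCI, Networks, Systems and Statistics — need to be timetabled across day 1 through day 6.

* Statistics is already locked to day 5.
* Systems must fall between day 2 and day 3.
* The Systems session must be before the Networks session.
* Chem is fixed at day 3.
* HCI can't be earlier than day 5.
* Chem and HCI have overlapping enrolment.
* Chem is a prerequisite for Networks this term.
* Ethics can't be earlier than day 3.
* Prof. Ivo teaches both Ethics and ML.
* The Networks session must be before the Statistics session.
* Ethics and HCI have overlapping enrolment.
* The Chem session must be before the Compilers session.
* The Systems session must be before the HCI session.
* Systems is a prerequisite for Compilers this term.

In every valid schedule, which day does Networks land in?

day 4

Chem is fixed at day 3 and must come before Networks, so Networks is at least day 4.
Statistics is fixed at day 5 and must come after Networks, so Networks is at most day 4.
So Networks must be day 4.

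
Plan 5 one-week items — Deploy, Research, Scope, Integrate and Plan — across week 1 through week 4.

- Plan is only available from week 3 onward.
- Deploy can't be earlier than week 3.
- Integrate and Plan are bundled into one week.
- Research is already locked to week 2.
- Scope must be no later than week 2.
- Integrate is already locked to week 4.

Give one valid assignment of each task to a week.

Research -> week 2; Integrate -> week 4; Plan -> week 4; Scope -> week 1; Deploy -> week 3

Checking: Integrate = Plan = week 4; Integrate=week 4 in [week 4,week 4]; Deploy=week 3 in [week 3,week 4]; Research=week 2 in [week 2,week 2]; Scope=week 1 in [week 1,week 2]; Plan=week 4 in [week 3,week 4].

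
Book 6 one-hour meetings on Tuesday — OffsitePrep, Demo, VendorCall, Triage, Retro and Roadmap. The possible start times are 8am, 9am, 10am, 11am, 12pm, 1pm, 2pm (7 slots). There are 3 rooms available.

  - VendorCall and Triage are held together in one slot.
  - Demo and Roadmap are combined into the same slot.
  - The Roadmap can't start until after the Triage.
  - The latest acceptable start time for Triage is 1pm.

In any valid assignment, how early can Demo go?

9am

Demo must be in the same slot as Roadmap, which can't be before 9am, so Demo is at least 9am.
Demo at 9am is achievable: OffsitePrep=8am, Demo=9am, Triage=8am, Roadmap=9am, VendorCall=8am, Retro=9am.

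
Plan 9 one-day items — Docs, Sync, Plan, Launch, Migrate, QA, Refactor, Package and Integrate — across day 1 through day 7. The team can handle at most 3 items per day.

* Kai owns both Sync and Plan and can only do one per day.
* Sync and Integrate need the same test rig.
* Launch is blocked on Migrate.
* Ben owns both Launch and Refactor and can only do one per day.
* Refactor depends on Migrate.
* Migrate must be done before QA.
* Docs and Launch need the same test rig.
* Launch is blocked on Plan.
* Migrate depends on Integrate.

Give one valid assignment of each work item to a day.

Integrate -> day 1, Sync -> day 2, Launch -> day 3, Migrate -> day 2, Plan -> day 1, Package -> day 2, QA -> day 3, Docs -> day 1, Refactor -> day 4

Checking: Migrate(day 2) before QA(day 3); Migrate(day 2) before Launch(day 3); Integrate(day 1) before Migrate(day 2); Migrate(day 2) before Refactor(day 4); Plan(day 1) before Launch(day 3); Sync(day 2) != Integrate(day 1); Sync(day 2) != Plan(day 1); Launch(day 3) != Refactor(day 4); Docs(day 1) != Launch(day 3); max 3 per day (cap 3).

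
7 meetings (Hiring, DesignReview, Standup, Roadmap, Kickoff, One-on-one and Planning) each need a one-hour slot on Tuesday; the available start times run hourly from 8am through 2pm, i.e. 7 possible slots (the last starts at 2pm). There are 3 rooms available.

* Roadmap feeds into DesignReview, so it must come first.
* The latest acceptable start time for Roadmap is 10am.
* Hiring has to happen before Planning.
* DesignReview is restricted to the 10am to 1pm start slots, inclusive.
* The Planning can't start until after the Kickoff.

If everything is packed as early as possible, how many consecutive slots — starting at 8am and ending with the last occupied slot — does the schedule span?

3 slots

The precedence chain requires at least 2 distinct slots.
With at most 3 per slot and 7 meetings, at least 3 slots are needed.
DesignReview can't be placed before 10am — that is slot 3 counting from 8am — so the schedule must run through at least 3 slots.
3 works (last occupied slot: 10am): for example Hiring in 8am, Kickoff in 8am, One-on-one in 9am, Planning in 9am, DesignReview in 10am, Standup in 9am, Roadmap in 8am.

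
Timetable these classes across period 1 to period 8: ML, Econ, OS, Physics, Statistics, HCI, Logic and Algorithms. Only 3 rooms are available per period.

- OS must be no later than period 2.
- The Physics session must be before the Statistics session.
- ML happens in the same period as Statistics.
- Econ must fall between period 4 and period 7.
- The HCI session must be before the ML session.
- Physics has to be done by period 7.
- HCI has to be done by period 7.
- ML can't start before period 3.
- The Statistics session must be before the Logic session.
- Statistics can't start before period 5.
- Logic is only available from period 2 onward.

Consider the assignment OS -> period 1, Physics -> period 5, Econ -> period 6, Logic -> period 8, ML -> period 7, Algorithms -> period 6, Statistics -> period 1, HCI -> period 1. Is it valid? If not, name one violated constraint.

No — it violates: ML happens in the same period as Statistics

Physics has to be done by period 7 — holds.
Only 3 rooms are available per period — holds.
The Physics session must be before the Statistics session — violated.
The HCI session must be before the ML session — holds.
Econ must fall between period 4 and period 7 — holds.
ML can't start before period 3 — holds.
OS must be no later than period 2 — holds.
The Statistics session must be before the Logic session — holds.
HCI has to be done by period 7 — holds.
Logic is only available from period 2 onward — holds.
ML happens in the same period as Statistics — violated.
Statistics can't start before period 5 — violated.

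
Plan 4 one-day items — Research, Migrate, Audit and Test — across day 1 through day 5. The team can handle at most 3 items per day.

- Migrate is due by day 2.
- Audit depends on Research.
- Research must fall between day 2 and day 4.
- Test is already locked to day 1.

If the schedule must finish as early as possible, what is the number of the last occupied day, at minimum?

The precedence chain requires at least 2 distinct days.
With at most 3 per day and 4 work items, at least 2 days are needed.
Propagating the time windows through the other constraints, Audit can't land before day 3, so the schedule must run through at least day 3.
3 works (last occupied day: day 3): for example Audit in day 3, Test in day 1, Research in day 2, Migrate in day 1.

day 3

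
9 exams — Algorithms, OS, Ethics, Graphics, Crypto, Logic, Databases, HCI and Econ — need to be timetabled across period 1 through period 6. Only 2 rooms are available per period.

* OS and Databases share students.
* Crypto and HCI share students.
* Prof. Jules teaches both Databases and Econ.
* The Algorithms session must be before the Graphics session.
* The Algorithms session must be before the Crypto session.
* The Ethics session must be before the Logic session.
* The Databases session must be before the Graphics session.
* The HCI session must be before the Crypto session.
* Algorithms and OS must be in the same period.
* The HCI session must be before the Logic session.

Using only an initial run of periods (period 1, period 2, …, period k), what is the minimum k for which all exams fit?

The precedence chain requires at least 2 distinct periods.
With at most 2 per period and 9 exams, at least 5 periods are needed.
5 works (last occupied period: period 5): for example Ethics=period 4; Algorithms=period 1; HCI=period 2; Econ=period 4; Logic=period 5; Graphics=period 3; Crypto=period 3; Databases=period 2; OS=period 1.

5 periods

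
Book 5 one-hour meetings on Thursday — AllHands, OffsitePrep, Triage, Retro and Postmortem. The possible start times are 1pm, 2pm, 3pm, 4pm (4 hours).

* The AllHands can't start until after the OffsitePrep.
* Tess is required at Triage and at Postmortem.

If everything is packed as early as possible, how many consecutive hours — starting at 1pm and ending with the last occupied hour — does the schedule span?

2

The precedence chain requires at least 2 distinct hours.
2 works (last occupied hour: 2pm): for example OffsitePrep -> 1pm, Triage -> 1pm, Retro -> 1pm, Postmortem -> 2pm, AllHands -> 2pm.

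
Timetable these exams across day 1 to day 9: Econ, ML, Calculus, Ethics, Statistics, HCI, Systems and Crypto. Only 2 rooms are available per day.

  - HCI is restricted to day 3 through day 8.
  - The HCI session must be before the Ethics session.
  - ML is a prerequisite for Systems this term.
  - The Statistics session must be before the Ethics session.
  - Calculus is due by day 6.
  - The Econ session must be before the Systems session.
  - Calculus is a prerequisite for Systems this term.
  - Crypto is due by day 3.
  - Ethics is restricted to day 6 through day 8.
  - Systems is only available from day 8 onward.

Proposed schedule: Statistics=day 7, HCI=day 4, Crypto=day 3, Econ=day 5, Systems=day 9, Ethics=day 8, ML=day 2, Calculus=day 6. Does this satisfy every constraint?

Yes

The HCI session must be before the Ethics session — holds.
ML is a prerequisite for Systems this term — holds.
Ethics is restricted to day 6 through day 8 — holds.
Only 2 rooms are available per day — holds.
Crypto is due by day 3 — holds.
Calculus is a prerequisite for Systems this term — holds.
The Statistics session must be before the Ethics session — holds.
The Econ session must be before the Systems session — holds.
Systems is only available from day 8 onward — holds.
HCI is restricted to day 3 through day 8 — holds.
Calculus is due by day 6 — holds.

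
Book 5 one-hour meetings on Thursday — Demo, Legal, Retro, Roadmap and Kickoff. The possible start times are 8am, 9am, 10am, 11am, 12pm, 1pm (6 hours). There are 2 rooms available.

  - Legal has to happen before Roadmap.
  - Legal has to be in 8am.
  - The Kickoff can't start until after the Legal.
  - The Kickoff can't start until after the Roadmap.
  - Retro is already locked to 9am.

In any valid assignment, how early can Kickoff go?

10am

Precedence pushes Kickoff to at least 10am.
Kickoff at 10am is achievable: Legal -> 8am, Demo -> 8am, Retro -> 9am, Roadmap -> 9am, Kickoff -> 10am.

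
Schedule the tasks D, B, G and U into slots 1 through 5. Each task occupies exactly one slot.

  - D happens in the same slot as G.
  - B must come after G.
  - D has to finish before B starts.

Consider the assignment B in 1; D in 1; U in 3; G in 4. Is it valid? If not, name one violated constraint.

B must come after G — violated.
D has to finish before B starts — violated.
D happens in the same slot as G — violated.

No — it violates: B must come after G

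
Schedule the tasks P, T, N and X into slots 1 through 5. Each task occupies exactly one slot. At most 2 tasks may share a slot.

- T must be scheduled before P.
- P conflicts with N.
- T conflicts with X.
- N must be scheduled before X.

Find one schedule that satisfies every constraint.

N in 1, P in 2, X in 2, T in 1

Checking: N(1) before X(2); T(1) before P(2); P(2) != N(1); T(1) != X(2); max 2 per slot (cap 2).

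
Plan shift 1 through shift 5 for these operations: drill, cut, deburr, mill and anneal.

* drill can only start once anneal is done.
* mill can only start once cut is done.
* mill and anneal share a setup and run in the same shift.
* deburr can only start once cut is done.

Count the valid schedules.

Splitting on drill: it can be shift 3 (4), shift 4 (11), shift 5 (20). Listing each branch's schedules as (cut, deburr, mill, anneal) by shift number:
drill=shift 3: (1,2,2,2) (1,3,2,2) (1,4,2,2) (1,5,2,2) — 4.
drill=shift 4: (1,2,2,2) (1,2,3,3) (1,3,2,2) (1,3,3,3) (1,4,2,2) (1,4,3,3) (1,5,2,2) (1,5,3,3) (2,3,3,3) (2,4,3,3) (2,5,3,3) — 11.
drill=shift 5: (1,2,2,2) (1,2,3,3) (1,2,4,4) (1,3,2,2) (1,3,3,3) (1,3,4,4) (1,4,2,2) (1,4,3,3) (1,4,4,4) (1,5,2,2) (1,5,3,3) (1,5,4,4) (2,3,3,3) (2,3,4,4) (2,4,3,3) (2,4,4,4) (2,5,3,3) (2,5,4,4) (3,4,4,4) (3,5,4,4) — 20.
Summing: 4 + 11 + 20 = 35.

35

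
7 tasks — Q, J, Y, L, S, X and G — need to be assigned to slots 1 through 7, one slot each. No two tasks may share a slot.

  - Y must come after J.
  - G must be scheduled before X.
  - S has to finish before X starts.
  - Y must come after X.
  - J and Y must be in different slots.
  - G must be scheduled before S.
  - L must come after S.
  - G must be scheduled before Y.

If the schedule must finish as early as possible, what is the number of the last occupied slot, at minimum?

slot 7

The precedence chain requires at least 4 distinct slots.
With at most 1 per slot and 7 tasks, at least 7 slots are needed.
7 works (last occupied slot: 7): for example S -> 2, Q -> 7, L -> 6, X -> 3, Y -> 5, G -> 1, J -> 4.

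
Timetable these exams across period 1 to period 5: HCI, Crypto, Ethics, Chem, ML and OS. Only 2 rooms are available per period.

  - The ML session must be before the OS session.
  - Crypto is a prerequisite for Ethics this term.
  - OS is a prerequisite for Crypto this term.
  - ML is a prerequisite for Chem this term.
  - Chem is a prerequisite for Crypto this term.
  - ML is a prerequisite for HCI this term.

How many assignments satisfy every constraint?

22

Splitting on HCI: it can be period 2 (3), period 3 (5), period 4 (7), period 5 (7). Listing each branch's schedules as (Crypto, Ethics, Chem, ML, OS) by period number:
HCI=period 2: (4,5,2,1,3) (4,5,3,1,2) (4,5,3,1,3) — 3.
HCI=period 3: (3,4,2,1,2) (3,5,2,1,2) (4,5,2,1,2) (4,5,2,1,3) (4,5,3,1,2) — 5.
HCI=period 4: (3,4,2,1,2) (3,5,2,1,2) (4,5,2,1,2) (4,5,2,1,3) (4,5,3,1,2) (4,5,3,1,3) (4,5,3,2,3) — 7.
HCI=period 5: (3,4,2,1,2) (3,5,2,1,2) (4,5,2,1,2) (4,5,2,1,3) (4,5,3,1,2) (4,5,3,1,3) (4,5,3,2,3) — 7.
Summing: 3 + 5 + 7 + 7 = 22.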